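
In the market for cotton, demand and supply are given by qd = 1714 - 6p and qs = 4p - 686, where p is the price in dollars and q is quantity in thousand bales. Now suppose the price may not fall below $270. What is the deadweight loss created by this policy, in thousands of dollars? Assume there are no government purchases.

Equilibrium: 1714 - 6p = 4p - 686, so 2400 = 10p and p* = 240, q* = 274.
The floor of 270 is above the equilibrium price 240, so it binds.
At p = 270: qd = 1714 - 6·270 = 94 and qs = 4·270 - 686 = 394.
Quantity traded falls to 94. At q = 94 the demand price is (1714 - 94)/6 = 270 and the supply price is (686 + 94)/4 = 195.
Deadweight loss = ½ · (270 - 195) · (274 - 94) = ½ · 75 · 180 = 6750.

6750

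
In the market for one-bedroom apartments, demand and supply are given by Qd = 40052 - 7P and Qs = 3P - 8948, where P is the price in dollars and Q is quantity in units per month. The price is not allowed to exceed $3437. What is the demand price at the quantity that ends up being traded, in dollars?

Setting quantity demanded equal to quantity supplied, 40052 - 7P = 3P - 8948, gives P* = 4900 and Q* = 5752.
The ceiling of 3437 is below the equilibrium price 4900, so it binds.
At P = 3437: Qd = 40052 - 7·3437 = 15993 and Qs = 3·3437 - 8948 = 1363.
Only 1363 units reach the market. On the demand curve, the marginal buyer's willingness to pay at Q = 1363 is (40052 - 1363)/7 = 5527.

5527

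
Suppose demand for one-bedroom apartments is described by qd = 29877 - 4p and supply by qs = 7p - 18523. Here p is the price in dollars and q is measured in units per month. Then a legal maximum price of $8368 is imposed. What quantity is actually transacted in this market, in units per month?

12277

Setting quantity demanded equal to quantity supplied, 29877 - 4p = 7p - 18523, gives p* = 4400 and q* = 12277.
Since 8368 is above p* = 4400, the ceiling does not bind and the free-market outcome prevails.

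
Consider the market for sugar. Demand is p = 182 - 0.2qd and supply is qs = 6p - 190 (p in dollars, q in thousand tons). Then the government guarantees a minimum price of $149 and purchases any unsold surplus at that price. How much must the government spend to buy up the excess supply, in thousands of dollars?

Rearranging demand gives qd = 910 - 5p. Without the control the market clears where 910 - 5p = 6p - 190, i.e. p* = 100 and q* = 410.
The floor of 149 is above the equilibrium price 100, so it binds.
At p = 149: qd = 910 - 5·149 = 165 and qs = 6·149 - 190 = 704.
Surplus = qs - qd = 539.
Government expenditure = surplus × support price = 539 × 149 = 80311.

80311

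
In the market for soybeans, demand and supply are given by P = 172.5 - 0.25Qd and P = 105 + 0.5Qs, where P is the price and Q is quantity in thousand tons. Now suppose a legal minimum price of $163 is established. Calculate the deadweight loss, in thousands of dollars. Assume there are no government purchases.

1014

Rearranging demand gives Qd = 690 - 4P; rearranging supply gives Qs = 2P - 210. Setting quantity demanded equal to quantity supplied, 690 - 4P = 2P - 210, gives P* = 150 and Q* = 90.
The floor of 163 is above the equilibrium price 150, so it binds.
At P = 163: Qd = 690 - 4·163 = 38 and Qs = 2·163 - 210 = 116.
Quantity traded falls to 38. At Q = 38 the demand price is (690 - 38)/4 = 163 and the supply price is (210 + 38)/2 = 124.
Deadweight loss = ½ · (163 - 124) · (90 - 38) = ½ · 39 · 52 = 1014.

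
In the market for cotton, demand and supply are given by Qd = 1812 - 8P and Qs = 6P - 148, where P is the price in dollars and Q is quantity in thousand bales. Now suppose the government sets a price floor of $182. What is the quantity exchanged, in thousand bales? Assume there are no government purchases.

356

Equilibrium: 1812 - 8P = 6P - 148, so 1960 = 14P and P* = 140, Q* = 692.
Because the floor (182) lies above the market-clearing price, it is binding.
At P = 182: Qd = 1812 - 8·182 = 356 and Qs = 6·182 - 148 = 944.
The quantity actually transacted is the short side, demand: 356.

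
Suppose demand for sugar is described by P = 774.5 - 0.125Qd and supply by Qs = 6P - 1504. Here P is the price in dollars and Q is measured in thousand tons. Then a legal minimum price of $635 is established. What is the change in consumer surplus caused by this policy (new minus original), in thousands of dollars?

-123760

Rearranging demand gives Qd = 6196 - 8P. Setting quantity demanded equal to quantity supplied, 6196 - 8P = 6P - 1504, gives P* = 550 and Q* = 1796.
Because the floor (635) lies above the market-clearing price, it is binding.
At P = 635: Qd = 6196 - 8·635 = 1116 and Qs = 6·635 - 1504 = 2306.
Consumer surplus without the control is ½ · (774.5 - 550) · 1796 = 201601.
With the floor, consumers buy 1116 units at 635, so CS = ½ · (774.5 - 635) · 1116 = 77841.
Change in consumer surplus = 77841 - 201601 = -123760.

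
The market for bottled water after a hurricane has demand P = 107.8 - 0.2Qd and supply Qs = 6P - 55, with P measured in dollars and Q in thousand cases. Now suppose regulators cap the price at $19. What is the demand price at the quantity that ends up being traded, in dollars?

96

Rearranging demand gives Qd = 539 - 5P. Setting quantity demanded equal to quantity supplied, 539 - 5P = 6P - 55, gives P* = 54 and Q* = 269.
Because the ceiling (19) lies below the market-clearing price, it is binding.
At P = 19: Qd = 539 - 5·19 = 444 and Qs = 6·19 - 55 = 59.
Only 59 units reach the market. On the demand curve, the marginal buyer's willingness to pay at Q = 59 is (539 - 59)/5 = 96.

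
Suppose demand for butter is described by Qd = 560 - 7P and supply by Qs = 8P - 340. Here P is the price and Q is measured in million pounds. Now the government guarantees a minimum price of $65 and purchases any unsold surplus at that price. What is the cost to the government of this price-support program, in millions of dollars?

4875

In a free market, 560 - 7P = 8P - 340 gives the equilibrium P* = 60, Q* = 140.
Because the floor (65) lies above the market-clearing price, it is binding.
At P = 65: Qd = 560 - 7·65 = 105 and Qs = 8·65 - 340 = 180.
Surplus = Qs - Qd = 75.
Government expenditure = surplus × support price = 75 × 65 = 4875.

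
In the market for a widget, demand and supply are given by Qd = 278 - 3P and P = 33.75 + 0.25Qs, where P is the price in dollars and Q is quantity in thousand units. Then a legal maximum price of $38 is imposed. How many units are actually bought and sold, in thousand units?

17

Rearranging supply gives Qs = 4P - 135. Equilibrium: 278 - 3P = 4P - 135, so 413 = 7P and P* = 59, Q* = 101.
Because the ceiling (38) lies below the market-clearing price, it is binding.
At P = 38: Qd = 278 - 3·38 = 164 and Qs = 4·38 - 135 = 17.
The quantity actually transacted is the short side, supply: 17.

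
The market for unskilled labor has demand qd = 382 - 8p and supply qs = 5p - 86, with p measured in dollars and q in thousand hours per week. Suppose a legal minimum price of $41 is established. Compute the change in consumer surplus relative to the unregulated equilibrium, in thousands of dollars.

-370

Equilibrium: 382 - 8p = 5p - 86, so 468 = 13p and p* = 36, q* = 94.
The floor of 41 is above the equilibrium price 36, so it binds.
At p = 41: qd = 382 - 8·41 = 54 and qs = 5·41 - 86 = 119.
Consumer surplus without the control is ½ · (47.75 - 36) · 94 = 552.25.
With the floor, consumers buy 54 units at 41, so CS = ½ · (47.75 - 41) · 54 = 182.25.
Change in consumer surplus = 182.25 - 552.25 = -370.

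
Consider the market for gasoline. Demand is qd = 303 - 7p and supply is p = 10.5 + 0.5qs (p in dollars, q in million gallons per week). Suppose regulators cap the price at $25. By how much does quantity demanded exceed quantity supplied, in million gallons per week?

Rearranging supply gives qs = 2p - 21. Setting quantity demanded equal to quantity supplied, 303 - 7p = 2p - 21, gives p* = 36 and q* = 51.
Since 25 < 36, the ceiling is binding.
At p = 25: qd = 303 - 7·25 = 128 and qs = 2·25 - 21 = 29.
Shortage = qd - qs = 128 - 29 = 99.

99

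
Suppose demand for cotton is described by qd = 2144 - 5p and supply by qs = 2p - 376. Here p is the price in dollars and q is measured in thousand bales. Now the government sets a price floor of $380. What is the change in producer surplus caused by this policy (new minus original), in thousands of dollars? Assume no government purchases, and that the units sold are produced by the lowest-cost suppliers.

Without the control the market clears where 2144 - 5p = 2p - 376, i.e. p* = 360 and q* = 344.
Because the floor (380) lies above the market-clearing price, it is binding.
At p = 380: qd = 2144 - 5·380 = 244 and qs = 2·380 - 376 = 384.
Producer surplus without the control is ½ · (360 - 188) · 344 = 29584.
With the floor, 244 units are sold at 380. The supply price at q = 244 is 310, so PS = ½ · [(380 - 188) + (380 - 310)] · 244 = 31964.
Change in producer surplus = 31964 - 29584 = 2380.

2380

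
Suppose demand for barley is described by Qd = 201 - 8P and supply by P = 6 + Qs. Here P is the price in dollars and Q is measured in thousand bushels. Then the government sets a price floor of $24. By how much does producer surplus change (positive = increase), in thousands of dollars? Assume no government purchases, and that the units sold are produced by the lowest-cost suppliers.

Rearranging supply gives Qs = P - 6. Equilibrium: 201 - 8P = P - 6, so 207 = 9P and P* = 23, Q* = 17.
Since 24 > 23, the floor is binding.
At P = 24: Qd = 201 - 8·24 = 9 and Qs = 24 - 6 = 18.
Producer surplus without the control is ½ · (23 - 6) · 17 = 144.5.
With the floor, 9 units are sold at 24. The supply price at Q = 9 is 15, so PS = ½ · [(24 - 6) + (24 - 15)] · 9 = 121.5.
Change in producer surplus = 121.5 - 144.5 = -23.

-23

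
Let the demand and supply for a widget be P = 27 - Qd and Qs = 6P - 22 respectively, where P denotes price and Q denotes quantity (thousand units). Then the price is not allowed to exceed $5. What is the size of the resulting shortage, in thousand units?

Rearranging demand gives Qd = 27 - P. Without the control the market clears where 27 - P = 6P - 22, i.e. P* = 7 and Q* = 20.
The ceiling of 5 is below the equilibrium price 7, so it binds.
At P = 5: Qd = 27 - 5 = 22 and Qs = 6·5 - 22 = 8.
Shortage = Qd - Qs = 22 - 8 = 14.

14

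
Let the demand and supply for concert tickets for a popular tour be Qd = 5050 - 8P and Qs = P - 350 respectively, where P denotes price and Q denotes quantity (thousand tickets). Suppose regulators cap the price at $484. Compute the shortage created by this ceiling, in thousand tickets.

Setting quantity demanded equal to quantity supplied, 5050 - 8P = P - 350, gives P* = 600 and Q* = 250.
Because the ceiling (484) lies below the market-clearing price, it is binding.
At P = 484: Qd = 5050 - 8·484 = 1178 and Qs = 484 - 350 = 134.
Shortage = Qd - Qs = 1178 - 134 = 1044.

1044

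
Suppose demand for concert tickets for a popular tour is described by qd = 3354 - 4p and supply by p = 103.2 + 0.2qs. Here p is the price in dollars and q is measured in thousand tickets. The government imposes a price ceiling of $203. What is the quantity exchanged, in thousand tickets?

Rearranging supply gives qs = 5p - 516. Setting quantity demanded equal to quantity supplied, 3354 - 4p = 5p - 516, gives p* = 430 and q* = 1634.
The ceiling of 203 is below the equilibrium price 430, so it binds.
At p = 203: qd = 3354 - 4·203 = 2542 and qs = 5·203 - 516 = 499.
The quantity actually transacted is the short side, supply: 499.

499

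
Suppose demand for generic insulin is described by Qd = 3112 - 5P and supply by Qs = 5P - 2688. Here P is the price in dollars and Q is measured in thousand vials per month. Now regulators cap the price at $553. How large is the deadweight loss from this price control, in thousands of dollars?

Without the control the market clears where 3112 - 5P = 5P - 2688, i.e. P* = 580 and Q* = 212.
Since 553 < 580, the ceiling is binding.
At P = 553: Qd = 3112 - 5·553 = 347 and Qs = 5·553 - 2688 = 77.
Quantity traded falls to 77. At Q = 77 the demand price is (3112 - 77)/5 = 607 and the supply price is (2688 + 77)/5 = 553.
Deadweight loss = ½ · (607 - 553) · (212 - 77) = ½ · 54 · 135 = 3645.

3645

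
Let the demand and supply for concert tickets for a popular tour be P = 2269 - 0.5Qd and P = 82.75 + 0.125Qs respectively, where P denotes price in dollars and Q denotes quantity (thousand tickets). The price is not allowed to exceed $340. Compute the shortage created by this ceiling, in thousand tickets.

1800

Rearranging demand gives Qd = 4538 - 2P; rearranging supply gives Qs = 8P - 662. Without the control the market clears where 4538 - 2P = 8P - 662, i.e. P* = 520 and Q* = 3498.
Because the ceiling (340) lies below the market-clearing price, it is binding.
At P = 340: Qd = 4538 - 2·340 = 3858 and Qs = 8·340 - 662 = 2058.
Shortage = Qd - Qs = 3858 - 2058 = 1800.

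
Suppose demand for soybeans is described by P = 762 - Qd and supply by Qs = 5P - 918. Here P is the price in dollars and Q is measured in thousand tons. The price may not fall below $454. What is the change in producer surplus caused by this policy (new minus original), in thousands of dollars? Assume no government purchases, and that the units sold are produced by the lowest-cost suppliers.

Rearranging demand gives Qd = 762 - P. Without the control the market clears where 762 - P = 5P - 918, i.e. P* = 280 and Q* = 482.
The floor of 454 is above the equilibrium price 280, so it binds.
At P = 454: Qd = 762 - 454 = 308 and Qs = 5·454 - 918 = 1352.
Producer surplus without the control is ½ · (280 - 183.6) · 482 = 23232.4.
With the floor, 308 units are sold at 454. The supply price at Q = 308 is 245.2, so PS = ½ · [(454 - 183.6) + (454 - 245.2)] · 308 = 73796.8.
Change in producer surplus = 73796.8 - 23232.4 = 50564.4.

50564.4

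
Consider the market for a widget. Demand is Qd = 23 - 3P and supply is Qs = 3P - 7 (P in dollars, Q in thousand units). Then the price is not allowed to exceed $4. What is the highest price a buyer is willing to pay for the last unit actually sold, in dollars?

6

Setting quantity demanded equal to quantity supplied, 23 - 3P = 3P - 7, gives P* = 5 and Q* = 8.
The ceiling of 4 is below the equilibrium price 5, so it binds.
At P = 4: Qd = 23 - 3·4 = 11 and Qs = 3·4 - 7 = 5.
Only 5 units reach the market. On the demand curve, the marginal buyer's willingness to pay at Q = 5 is (23 - 5)/3 = 6.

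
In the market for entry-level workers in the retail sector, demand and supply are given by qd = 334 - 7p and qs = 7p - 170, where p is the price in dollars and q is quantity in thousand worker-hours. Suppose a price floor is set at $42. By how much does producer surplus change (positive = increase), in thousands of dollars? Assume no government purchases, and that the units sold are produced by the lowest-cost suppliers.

Without the control the market clears where 334 - 7p = 7p - 170, i.e. p* = 36 and q* = 82.
Since 42 > 36, the floor is binding.
At p = 42: qd = 334 - 7·42 = 40 and qs = 7·42 - 170 = 124.
Producer surplus without the control is ½ · (36 - 170/7) · 82 = 3362/7.
With the floor, 40 units are sold at 42. The supply price at q = 40 is 30, so PS = ½ · [(42 - 170/7) + (42 - 30)] · 40 = 4160/7.
Change in producer surplus = 4160/7 - 3362/7 = 114.

114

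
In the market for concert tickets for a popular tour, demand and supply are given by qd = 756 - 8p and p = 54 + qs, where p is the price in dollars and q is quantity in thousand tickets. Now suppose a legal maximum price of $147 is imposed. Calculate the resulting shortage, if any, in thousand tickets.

Rearranging supply gives qs = p - 54. Without the control the market clears where 756 - 8p = p - 54, i.e. p* = 90 and q* = 36.
The ceiling of 147 is above the equilibrium price 90, so it is not binding; the market clears at p* = 90, q* = 36.
Since the control does not bind, there is no shortage.

0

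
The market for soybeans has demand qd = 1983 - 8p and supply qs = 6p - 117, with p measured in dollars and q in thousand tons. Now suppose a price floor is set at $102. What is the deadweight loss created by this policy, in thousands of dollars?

0

Setting quantity demanded equal to quantity supplied, 1983 - 8p = 6p - 117, gives p* = 150 and q* = 783.
Since 102 is below p* = 150, the floor does not bind and the free-market outcome prevails.
Since the control does not bind, no trades are prevented and deadweight loss is zero.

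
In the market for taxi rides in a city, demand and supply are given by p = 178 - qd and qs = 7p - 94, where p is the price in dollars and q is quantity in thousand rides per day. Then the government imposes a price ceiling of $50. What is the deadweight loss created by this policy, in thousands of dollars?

Rearranging demand gives qd = 178 - p. Equilibrium: 178 - p = 7p - 94, so 272 = 8p and p* = 34, q* = 144.
Since 50 is above p* = 34, the ceiling does not bind and the free-market outcome prevails.
Since the control does not bind, no trades are prevented and deadweight loss is zero.

0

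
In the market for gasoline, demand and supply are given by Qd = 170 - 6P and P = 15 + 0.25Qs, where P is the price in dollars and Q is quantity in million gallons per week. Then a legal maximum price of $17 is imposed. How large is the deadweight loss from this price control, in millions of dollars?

Rearranging supply gives Qs = 4P - 60. Setting quantity demanded equal to quantity supplied, 170 - 6P = 4P - 60, gives P* = 23 and Q* = 32.
Because the ceiling (17) lies below the market-clearing price, it is binding.
At P = 17: Qd = 170 - 6·17 = 68 and Qs = 4·17 - 60 = 8.
Quantity traded falls to 8. At Q = 8 the demand price is (170 - 8)/6 = 27 and the supply price is (60 + 8)/4 = 17.
Deadweight loss = ½ · (27 - 17) · (32 - 8) = ½ · 10 · 24 = 120.

120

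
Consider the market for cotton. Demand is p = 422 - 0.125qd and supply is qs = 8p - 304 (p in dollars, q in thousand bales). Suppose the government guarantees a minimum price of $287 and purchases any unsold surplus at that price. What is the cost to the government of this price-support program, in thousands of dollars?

Rearranging demand gives qd = 3376 - 8p. Equilibrium: 3376 - 8p = 8p - 304, so 3680 = 16p and p* = 230, q* = 1536.
The floor of 287 is above the equilibrium price 230, so it binds.
At p = 287: qd = 3376 - 8·287 = 1080 and qs = 8·287 - 304 = 1992.
Surplus = qs - qd = 912.
Government expenditure = surplus × support price = 912 × 287 = 261744.

261744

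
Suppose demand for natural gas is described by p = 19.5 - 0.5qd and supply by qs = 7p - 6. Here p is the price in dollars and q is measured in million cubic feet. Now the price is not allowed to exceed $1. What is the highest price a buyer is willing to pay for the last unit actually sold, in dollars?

Rearranging demand gives qd = 39 - 2p. Without the control the market clears where 39 - 2p = 7p - 6, i.e. p* = 5 and q* = 29.
The ceiling of 1 is below the equilibrium price 5, so it binds.
At p = 1: qd = 39 - 2·1 = 37 and qs = 7·1 - 6 = 1.
Only 1 units reach the market. On the demand curve, the marginal buyer's willingness to pay at q = 1 is (39 - 1)/2 = 19.

19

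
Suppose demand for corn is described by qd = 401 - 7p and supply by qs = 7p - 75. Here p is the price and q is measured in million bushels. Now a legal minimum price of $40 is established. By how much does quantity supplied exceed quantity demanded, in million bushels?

84

Without the control the market clears where 401 - 7p = 7p - 75, i.e. p* = 34 and q* = 163.
The floor of 40 is above the equilibrium price 34, so it binds.
At p = 40: qd = 401 - 7·40 = 121 and qs = 7·40 - 75 = 205.
Surplus = qs - qd = 205 - 121 = 84.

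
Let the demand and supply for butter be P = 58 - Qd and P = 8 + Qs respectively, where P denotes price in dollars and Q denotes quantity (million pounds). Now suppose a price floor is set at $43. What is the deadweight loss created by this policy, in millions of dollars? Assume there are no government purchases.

100

Rearranging demand gives Qd = 58 - P; rearranging supply gives Qs = P - 8. In a free market, 58 - P = P - 8 gives the equilibrium P* = 33, Q* = 25.
Because the floor (43) lies above the market-clearing price, it is binding.
At P = 43: Qd = 58 - 43 = 15 and Qs = 43 - 8 = 35.
Quantity traded falls to 15. At Q = 15 the demand price is 58 - 15 = 43 and the supply price is 8 + 15 = 23.
Deadweight loss = ½ · (43 - 23) · (25 - 15) = ½ · 20 · 10 = 100.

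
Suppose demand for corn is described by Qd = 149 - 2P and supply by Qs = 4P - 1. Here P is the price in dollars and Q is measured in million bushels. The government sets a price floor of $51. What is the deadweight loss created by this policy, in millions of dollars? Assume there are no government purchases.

In a free market, 149 - 2P = 4P - 1 gives the equilibrium P* = 25, Q* = 99.
Because the floor (51) lies above the market-clearing price, it is binding.
At P = 51: Qd = 149 - 2·51 = 47 and Qs = 4·51 - 1 = 203.
Quantity traded falls to 47. At Q = 47 the demand price is (149 - 47)/2 = 51 and the supply price is (1 + 47)/4 = 12.
Deadweight loss = ½ · (51 - 12) · (99 - 47) = ½ · 39 · 52 = 1014.

1014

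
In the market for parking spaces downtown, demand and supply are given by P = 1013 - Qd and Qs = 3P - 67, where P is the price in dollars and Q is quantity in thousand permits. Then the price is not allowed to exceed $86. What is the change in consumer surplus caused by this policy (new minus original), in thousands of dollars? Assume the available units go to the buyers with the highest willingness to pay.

Rearranging demand gives Qd = 1013 - P. In a free market, 1013 - P = 3P - 67 gives the equilibrium P* = 270, Q* = 743.
Because the ceiling (86) lies below the market-clearing price, it is binding.
At P = 86: Qd = 1013 - 86 = 927 and Qs = 3·86 - 67 = 191.
Consumer surplus without the control is ½ · (1013 - 270) · 743 = 276024.5.
With the ceiling, 191 units are sold at 86 (assume they go to the highest-value buyers). The demand price at Q = 191 is 822, so CS = ½ · [(1013 - 86) + (822 - 86)] · 191 = 158816.5.
Change in consumer surplus = 158816.5 - 276024.5 = -117208.

-117208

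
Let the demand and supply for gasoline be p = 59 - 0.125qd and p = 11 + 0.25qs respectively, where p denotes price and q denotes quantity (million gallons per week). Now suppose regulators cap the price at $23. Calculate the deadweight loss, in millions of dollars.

1200

Rearranging demand gives qd = 472 - 8p; rearranging supply gives qs = 4p - 44. Without the control the market clears where 472 - 8p = 4p - 44, i.e. p* = 43 and q* = 128.
The ceiling of 23 is below the equilibrium price 43, so it binds.
At p = 23: qd = 472 - 8·23 = 288 and qs = 4·23 - 44 = 48.
Quantity traded falls to 48. At q = 48 the demand price is (472 - 48)/8 = 53 and the supply price is (44 + 48)/4 = 23.
Deadweight loss = ½ · (53 - 23) · (128 - 48) = ½ · 30 · 80 = 1200.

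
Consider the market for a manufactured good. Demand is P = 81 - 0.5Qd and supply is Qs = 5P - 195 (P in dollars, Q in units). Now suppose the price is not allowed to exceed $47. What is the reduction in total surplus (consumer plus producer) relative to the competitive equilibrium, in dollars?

140

Rearranging demand gives Qd = 162 - 2P. Without the control the market clears where 162 - 2P = 5P - 195, i.e. P* = 51 and Q* = 60.
The ceiling of 47 is below the equilibrium price 51, so it binds.
At P = 47: Qd = 162 - 2·47 = 68 and Qs = 5·47 - 195 = 40.
Quantity traded falls to 40. At Q = 40 the demand price is (162 - 40)/2 = 61 and the supply price is (195 + 40)/5 = 47.
Deadweight loss = ½ · (61 - 47) · (60 - 40) = ½ · 14 · 20 = 140.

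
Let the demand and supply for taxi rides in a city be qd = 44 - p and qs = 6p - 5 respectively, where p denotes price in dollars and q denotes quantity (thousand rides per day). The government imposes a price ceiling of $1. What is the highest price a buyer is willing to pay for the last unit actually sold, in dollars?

In a free market, 44 - p = 6p - 5 gives the equilibrium p* = 7, q* = 37.
The ceiling of 1 is below the equilibrium price 7, so it binds.
At p = 1: qd = 44 - 1 = 43 and qs = 6·1 - 5 = 1.
Only 1 units reach the market. On the demand curve, the marginal buyer's willingness to pay at q = 1 is (44 - 1) = 43.

43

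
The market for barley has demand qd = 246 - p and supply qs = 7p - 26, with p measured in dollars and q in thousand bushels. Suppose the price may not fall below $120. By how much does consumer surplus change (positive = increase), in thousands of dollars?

-14534

Without the control the market clears where 246 - p = 7p - 26, i.e. p* = 34 and q* = 212.
The floor of 120 is above the equilibrium price 34, so it binds.
At p = 120: qd = 246 - 120 = 126 and qs = 7·120 - 26 = 814.
Consumer surplus without the control is ½ · (246 - 34) · 212 = 22472.
With the floor, consumers buy 126 units at 120, so CS = ½ · (246 - 120) · 126 = 7938.
Change in consumer surplus = 7938 - 22472 = -14534.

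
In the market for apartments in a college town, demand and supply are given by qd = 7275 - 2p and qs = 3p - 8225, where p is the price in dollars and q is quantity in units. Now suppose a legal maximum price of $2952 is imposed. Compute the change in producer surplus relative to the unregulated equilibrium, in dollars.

In a free market, 7275 - 2p = 3p - 8225 gives the equilibrium p* = 3100, q* = 1075.
Because the ceiling (2952) lies below the market-clearing price, it is binding.
At p = 2952: qd = 7275 - 2·2952 = 1371 and qs = 3·2952 - 8225 = 631.
Producer surplus without the control is ½ · (3100 - 8225/3) · 1075 = 1155625/6.
With the ceiling, producers sell 631 units at 2952, so PS = ½ · (2952 - 8225/3) · 631 = 398161/6.
Change in producer surplus = 398161/6 - 1155625/6 = -126244.

-126244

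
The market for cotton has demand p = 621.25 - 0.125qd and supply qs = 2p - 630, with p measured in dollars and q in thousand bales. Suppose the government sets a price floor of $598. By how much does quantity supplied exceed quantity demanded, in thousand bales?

380

Rearranging demand gives qd = 4970 - 8p. Equilibrium: 4970 - 8p = 2p - 630, so 5600 = 10p and p* = 560, q* = 490.
Since 598 > 560, the floor is binding.
At p = 598: qd = 4970 - 8·598 = 186 and qs = 2·598 - 630 = 566.
Surplus = qs - qd = 566 - 186 = 380.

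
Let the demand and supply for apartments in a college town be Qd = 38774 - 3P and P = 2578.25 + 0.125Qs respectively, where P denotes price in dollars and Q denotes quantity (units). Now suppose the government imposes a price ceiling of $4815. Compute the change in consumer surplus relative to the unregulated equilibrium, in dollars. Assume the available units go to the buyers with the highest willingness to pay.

6817590

Rearranging supply gives Qs = 8P - 20626. Setting quantity demanded equal to quantity supplied, 38774 - 3P = 8P - 20626, gives P* = 5400 and Q* = 22574.
Since 4815 < 5400, the ceiling is binding.
At P = 4815: Qd = 38774 - 3·4815 = 24329 and Qs = 8·4815 - 20626 = 17894.
Consumer surplus without the control is ½ · (38774/3 - 5400) · 22574 = 254792738/3.
With the ceiling, 17894 units are sold at 4815 (assume they go to the highest-value buyers). The demand price at Q = 17894 is 6960, so CS = ½ · [(38774/3 - 4815) + (6960 - 4815)] · 17894 = 275245508/3.
Change in consumer surplus = 275245508/3 - 254792738/3 = 6817590.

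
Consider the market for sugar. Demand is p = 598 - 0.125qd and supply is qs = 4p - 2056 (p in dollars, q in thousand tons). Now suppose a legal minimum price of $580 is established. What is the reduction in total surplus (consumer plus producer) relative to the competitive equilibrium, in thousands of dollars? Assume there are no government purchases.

1200

Rearranging demand gives qd = 4784 - 8p. In a free market, 4784 - 8p = 4p - 2056 gives the equilibrium p* = 570, q* = 224.
The floor of 580 is above the equilibrium price 570, so it binds.
At p = 580: qd = 4784 - 8·580 = 144 and qs = 4·580 - 2056 = 264.
Quantity traded falls to 144. At q = 144 the demand price is (4784 - 144)/8 = 580 and the supply price is (2056 + 144)/4 = 550.
Deadweight loss = ½ · (580 - 550) · (224 - 144) = ½ · 30 · 80 = 1200.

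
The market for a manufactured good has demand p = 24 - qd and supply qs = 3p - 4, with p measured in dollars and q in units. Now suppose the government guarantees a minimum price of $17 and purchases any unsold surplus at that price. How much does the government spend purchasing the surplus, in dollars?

Rearranging demand gives qd = 24 - p. In a free market, 24 - p = 3p - 4 gives the equilibrium p* = 7, q* = 17.
The floor of 17 is above the equilibrium price 7, so it binds.
At p = 17: qd = 24 - 17 = 7 and qs = 3·17 - 4 = 47.
Surplus = qs - qd = 40.
Government expenditure = surplus × support price = 40 × 17 = 680.

680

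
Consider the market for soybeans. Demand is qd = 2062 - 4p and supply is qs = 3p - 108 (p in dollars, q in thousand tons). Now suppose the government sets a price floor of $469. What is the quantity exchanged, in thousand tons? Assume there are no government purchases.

Without the control the market clears where 2062 - 4p = 3p - 108, i.e. p* = 310 and q* = 822.
Because the floor (469) lies above the market-clearing price, it is binding.
At p = 469: qd = 2062 - 4·469 = 186 and qs = 3·469 - 108 = 1299.
The quantity actually transacted is the short side, demand: 186.

186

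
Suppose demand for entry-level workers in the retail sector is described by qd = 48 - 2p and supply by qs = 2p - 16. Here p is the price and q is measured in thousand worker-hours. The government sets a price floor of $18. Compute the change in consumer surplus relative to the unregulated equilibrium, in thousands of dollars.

Without the control the market clears where 48 - 2p = 2p - 16, i.e. p* = 16 and q* = 16.
Since 18 > 16, the floor is binding.
At p = 18: qd = 48 - 2·18 = 12 and qs = 2·18 - 16 = 20.
Consumer surplus without the control is ½ · (24 - 16) · 16 = 64.
With the floor, consumers buy 12 units at 18, so CS = ½ · (24 - 18) · 12 = 36.
Change in consumer surplus = 36 - 64 = -28.

-28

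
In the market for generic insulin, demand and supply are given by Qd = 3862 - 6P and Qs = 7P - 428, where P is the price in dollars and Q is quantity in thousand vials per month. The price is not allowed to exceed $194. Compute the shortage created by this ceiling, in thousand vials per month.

In a free market, 3862 - 6P = 7P - 428 gives the equilibrium P* = 330, Q* = 1882.
Because the ceiling (194) lies below the market-clearing price, it is binding.
At P = 194: Qd = 3862 - 6·194 = 2698 and Qs = 7·194 - 428 = 930.
Shortage = Qd - Qs = 2698 - 930 = 1768.

1768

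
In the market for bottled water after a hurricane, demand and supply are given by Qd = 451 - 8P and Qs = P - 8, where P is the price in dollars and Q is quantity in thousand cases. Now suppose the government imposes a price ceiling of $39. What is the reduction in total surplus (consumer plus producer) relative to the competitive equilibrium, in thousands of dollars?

81

Without the control the market clears where 451 - 8P = P - 8, i.e. P* = 51 and Q* = 43.
The ceiling of 39 is below the equilibrium price 51, so it binds.
At P = 39: Qd = 451 - 8·39 = 139 and Qs = 39 - 8 = 31.
Quantity traded falls to 31. At Q = 31 the demand price is (451 - 31)/8 = 52.5 and the supply price is 8 + 31 = 39.
Deadweight loss = ½ · (52.5 - 39) · (43 - 31) = ½ · 13.5 · 12 = 81.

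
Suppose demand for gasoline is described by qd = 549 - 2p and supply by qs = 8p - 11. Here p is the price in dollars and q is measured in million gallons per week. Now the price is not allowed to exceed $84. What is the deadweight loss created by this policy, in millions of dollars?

In a free market, 549 - 2p = 8p - 11 gives the equilibrium p* = 56, q* = 437.
Since 84 is above p* = 56, the ceiling does not bind and the free-market outcome prevails.
Since the control does not bind, no trades are prevented and deadweight loss is zero.

0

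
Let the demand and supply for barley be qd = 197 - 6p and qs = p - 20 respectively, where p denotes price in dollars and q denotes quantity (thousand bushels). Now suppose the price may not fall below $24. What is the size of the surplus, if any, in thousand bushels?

Equilibrium: 197 - 6p = p - 20, so 217 = 7p and p* = 31, q* = 11.
The floor of 24 is below the equilibrium price 31, so it is not binding; the market clears at p* = 31, q* = 11.
Since the control does not bind, there is no surplus.

0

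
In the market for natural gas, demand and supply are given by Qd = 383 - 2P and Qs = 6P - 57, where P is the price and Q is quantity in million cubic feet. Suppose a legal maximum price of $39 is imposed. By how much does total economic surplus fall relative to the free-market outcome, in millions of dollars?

3072

In a free market, 383 - 2P = 6P - 57 gives the equilibrium P* = 55, Q* = 273.
The ceiling of 39 is below the equilibrium price 55, so it binds.
At P = 39: Qd = 383 - 2·39 = 305 and Qs = 6·39 - 57 = 177.
Quantity traded falls to 177. At Q = 177 the demand price is (383 - 177)/2 = 103 and the supply price is (57 + 177)/6 = 39.
Deadweight loss = ½ · (103 - 39) · (273 - 177) = ½ · 64 · 96 = 3072.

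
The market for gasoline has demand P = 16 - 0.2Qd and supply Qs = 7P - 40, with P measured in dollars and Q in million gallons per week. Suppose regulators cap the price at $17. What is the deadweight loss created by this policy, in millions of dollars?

0

Rearranging demand gives Qd = 80 - 5P. Setting quantity demanded equal to quantity supplied, 80 - 5P = 7P - 40, gives P* = 10 and Q* = 30.
The ceiling of 17 is above the equilibrium price 10, so it is not binding; the market clears at P* = 10, Q* = 30.
Since the control does not bind, no trades are prevented and deadweight loss is zero.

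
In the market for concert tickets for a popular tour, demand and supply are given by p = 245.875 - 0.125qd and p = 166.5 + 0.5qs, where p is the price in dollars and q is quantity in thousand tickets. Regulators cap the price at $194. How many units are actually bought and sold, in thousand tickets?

Rearranging demand gives qd = 1967 - 8p; rearranging supply gives qs = 2p - 333. Equilibrium: 1967 - 8p = 2p - 333, so 2300 = 10p and p* = 230, q* = 127.
Since 194 < 230, the ceiling is binding.
At p = 194: qd = 1967 - 8·194 = 415 and qs = 2·194 - 333 = 55.
The quantity actually transacted is the short side, supply: 55.

55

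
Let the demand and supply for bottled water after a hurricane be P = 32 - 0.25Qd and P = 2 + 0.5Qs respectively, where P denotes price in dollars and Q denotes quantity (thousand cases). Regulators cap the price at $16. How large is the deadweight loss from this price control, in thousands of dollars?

54

Rearranging demand gives Qd = 128 - 4P; rearranging supply gives Qs = 2P - 4. Setting quantity demanded equal to quantity supplied, 128 - 4P = 2P - 4, gives P* = 22 and Q* = 40.
Since 16 < 22, the ceiling is binding.
At P = 16: Qd = 128 - 4·16 = 64 and Qs = 2·16 - 4 = 28.
Quantity traded falls to 28. At Q = 28 the demand price is (128 - 28)/4 = 25 and the supply price is (4 + 28)/2 = 16.
Deadweight loss = ½ · (25 - 16) · (40 - 28) = ½ · 9 · 12 = 54.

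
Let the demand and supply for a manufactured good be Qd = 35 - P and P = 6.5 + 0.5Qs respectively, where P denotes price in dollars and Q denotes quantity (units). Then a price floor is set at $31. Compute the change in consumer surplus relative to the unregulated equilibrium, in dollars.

Rearranging supply gives Qs = 2P - 13. Setting quantity demanded equal to quantity supplied, 35 - P = 2P - 13, gives P* = 16 and Q* = 19.
Since 31 > 16, the floor is binding.
At P = 31: Qd = 35 - 31 = 4 and Qs = 2·31 - 13 = 49.
Consumer surplus without the control is ½ · (35 - 16) · 19 = 180.5.
With the floor, consumers buy 4 units at 31, so CS = ½ · (35 - 31) · 4 = 8.
Change in consumer surplus = 8 - 180.5 = -172.5.

-172.5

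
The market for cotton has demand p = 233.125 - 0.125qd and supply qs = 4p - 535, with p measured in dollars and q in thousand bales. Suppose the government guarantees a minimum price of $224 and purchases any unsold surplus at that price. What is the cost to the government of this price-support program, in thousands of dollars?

Rearranging demand gives qd = 1865 - 8p. In a free market, 1865 - 8p = 4p - 535 gives the equilibrium p* = 200, q* = 265.
The floor of 224 is above the equilibrium price 200, so it binds.
At p = 224: qd = 1865 - 8·224 = 73 and qs = 4·224 - 535 = 361.
Surplus = qs - qd = 288.
Government expenditure = surplus × support price = 288 × 224 = 64512.

64512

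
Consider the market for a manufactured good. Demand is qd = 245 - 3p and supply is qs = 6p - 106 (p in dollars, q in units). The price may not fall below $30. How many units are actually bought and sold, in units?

Setting quantity demanded equal to quantity supplied, 245 - 3p = 6p - 106, gives p* = 39 and q* = 128.
Since 30 is below p* = 39, the floor does not bind and the free-market outcome prevails.

128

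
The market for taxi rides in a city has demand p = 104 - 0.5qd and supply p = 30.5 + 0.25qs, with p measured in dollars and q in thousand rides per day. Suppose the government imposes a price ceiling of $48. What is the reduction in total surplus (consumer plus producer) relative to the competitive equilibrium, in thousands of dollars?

294

Rearranging demand gives qd = 208 - 2p; rearranging supply gives qs = 4p - 122. Setting quantity demanded equal to quantity supplied, 208 - 2p = 4p - 122, gives p* = 55 and q* = 98.
Because the ceiling (48) lies below the market-clearing price, it is binding.
At p = 48: qd = 208 - 2·48 = 112 and qs = 4·48 - 122 = 70.
Quantity traded falls to 70. At q = 70 the demand price is (208 - 70)/2 = 69 and the supply price is (122 + 70)/4 = 48.
Deadweight loss = ½ · (69 - 48) · (98 - 70) = ½ · 21 · 28 = 294.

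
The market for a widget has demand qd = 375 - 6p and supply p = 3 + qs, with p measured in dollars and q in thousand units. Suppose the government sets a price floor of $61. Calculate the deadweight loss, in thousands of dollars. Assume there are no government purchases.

Rearranging supply gives qs = p - 3. In a free market, 375 - 6p = p - 3 gives the equilibrium p* = 54, q* = 51.
Because the floor (61) lies above the market-clearing price, it is binding.
At p = 61: qd = 375 - 6·61 = 9 and qs = 61 - 3 = 58.
Quantity traded falls to 9. At q = 9 the demand price is (375 - 9)/6 = 61 and the supply price is 3 + 9 = 12.
Deadweight loss = ½ · (61 - 12) · (51 - 9) = ½ · 49 · 42 = 1029.

1029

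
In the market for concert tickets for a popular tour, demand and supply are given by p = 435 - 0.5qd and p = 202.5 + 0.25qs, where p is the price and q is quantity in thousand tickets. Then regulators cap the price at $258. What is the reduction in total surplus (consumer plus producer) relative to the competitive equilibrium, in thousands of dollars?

2904

Rearranging demand gives qd = 870 - 2p; rearranging supply gives qs = 4p - 810. Setting quantity demanded equal to quantity supplied, 870 - 2p = 4p - 810, gives p* = 280 and q* = 310.
The ceiling of 258 is below the equilibrium price 280, so it binds.
At p = 258: qd = 870 - 2·258 = 354 and qs = 4·258 - 810 = 222.
Quantity traded falls to 222. At q = 222 the demand price is (870 - 222)/2 = 324 and the supply price is (810 + 222)/4 = 258.
Deadweight loss = ½ · (324 - 258) · (310 - 222) = ½ · 66 · 88 = 2904.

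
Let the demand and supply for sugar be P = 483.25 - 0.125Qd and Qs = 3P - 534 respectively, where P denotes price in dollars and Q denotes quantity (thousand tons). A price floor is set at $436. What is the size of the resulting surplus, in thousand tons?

396

Rearranging demand gives Qd = 3866 - 8P. Without the control the market clears where 3866 - 8P = 3P - 534, i.e. P* = 400 and Q* = 666.
Because the floor (436) lies above the market-clearing price, it is binding.
At P = 436: Qd = 3866 - 8·436 = 378 and Qs = 3·436 - 534 = 774.
Surplus = Qs - Qd = 774 - 378 = 396.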